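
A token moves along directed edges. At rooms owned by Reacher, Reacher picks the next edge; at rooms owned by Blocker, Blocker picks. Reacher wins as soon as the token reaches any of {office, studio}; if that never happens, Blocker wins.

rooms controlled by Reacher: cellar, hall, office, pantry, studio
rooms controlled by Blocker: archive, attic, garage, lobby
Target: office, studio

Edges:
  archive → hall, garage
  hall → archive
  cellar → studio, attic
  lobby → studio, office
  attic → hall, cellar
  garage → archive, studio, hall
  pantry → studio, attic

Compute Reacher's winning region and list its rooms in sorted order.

A0 = {office, studio}
A1: add {cellar, lobby, pantry} — cellar (Reacher) has cellar→studio; lobby (Blocker): all of {studio, office} already in; pantry (Reacher) has pantry→studio.
A2 = A1; e.g. archive (Blocker) can still go to hall. Fixed point.
Reacher's winning region = {cellar, lobby, office, pantry, studio}.

cellar, lobby, office, pantry, studio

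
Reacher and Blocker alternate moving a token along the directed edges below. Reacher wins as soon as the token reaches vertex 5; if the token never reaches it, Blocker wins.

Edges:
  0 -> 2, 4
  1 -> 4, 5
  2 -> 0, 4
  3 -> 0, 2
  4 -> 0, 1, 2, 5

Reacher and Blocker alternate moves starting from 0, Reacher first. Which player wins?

Track states (vertex, player-to-move).
A0 = {(5,Reacher), (5,Blocker)}
A1: add {(1,Reacher), (4,Reacher)}.
A2: add {(1,Blocker)}.
A3 = A2; e.g. (0,Reacher) stays out. (0,Reacher) never enters ⇒ Blocker avoids the target.

Blocker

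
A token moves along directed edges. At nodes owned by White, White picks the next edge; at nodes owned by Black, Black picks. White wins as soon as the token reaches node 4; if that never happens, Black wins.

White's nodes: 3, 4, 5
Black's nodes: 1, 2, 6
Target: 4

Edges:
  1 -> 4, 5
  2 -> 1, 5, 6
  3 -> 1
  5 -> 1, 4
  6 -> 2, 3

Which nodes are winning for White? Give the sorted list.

1, 3, 4, 5

A0 = {4}
A1: add {5} — 5 (White) has 5→4.
A2: add {1} — 1 (Black): all of {4, 5} already in.
A3: add {3} — 3 (White) has 3→1.
A4 = A3; e.g. 2 (Black) can still go to 6. Fixed point.
White's winning region = {1, 3, 4, 5}.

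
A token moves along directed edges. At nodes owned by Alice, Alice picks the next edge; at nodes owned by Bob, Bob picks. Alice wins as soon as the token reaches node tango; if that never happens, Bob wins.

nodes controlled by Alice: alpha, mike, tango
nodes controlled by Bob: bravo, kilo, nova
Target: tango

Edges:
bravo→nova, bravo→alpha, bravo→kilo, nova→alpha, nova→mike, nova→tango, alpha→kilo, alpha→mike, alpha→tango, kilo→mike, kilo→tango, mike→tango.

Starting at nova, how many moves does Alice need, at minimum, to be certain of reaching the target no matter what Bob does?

A0 = {tango}
A1: add {alpha, mike} — alpha (Alice) has alpha→tango; mike (Alice) has mike→tango.
A2: add {kilo, nova} — nova (Bob): all of {alpha, mike, tango} already in; kilo (Bob): all of {mike, tango} already in.
nova enters the attractor at level 2, so Alice can force the target in 2 moves from there.

2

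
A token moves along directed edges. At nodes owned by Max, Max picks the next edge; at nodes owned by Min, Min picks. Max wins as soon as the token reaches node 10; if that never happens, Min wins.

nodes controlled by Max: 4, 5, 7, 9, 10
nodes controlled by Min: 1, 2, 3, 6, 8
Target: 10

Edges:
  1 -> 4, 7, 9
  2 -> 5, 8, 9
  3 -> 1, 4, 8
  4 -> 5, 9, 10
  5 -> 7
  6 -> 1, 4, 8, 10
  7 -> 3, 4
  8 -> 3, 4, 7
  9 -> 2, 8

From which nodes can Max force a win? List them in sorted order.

A0 = {10}
A1: add {4} — 4 (Max) has 4→10.
A2: add {7} — 7 (Max) has 7→4.
A3: add {5} — 5 (Max) has 5→7.
A4 = A3; e.g. 1 (Min) can still go to 9. Fixed point.
Max's winning region = {4, 5, 7, 10}.

4, 5, 7, 10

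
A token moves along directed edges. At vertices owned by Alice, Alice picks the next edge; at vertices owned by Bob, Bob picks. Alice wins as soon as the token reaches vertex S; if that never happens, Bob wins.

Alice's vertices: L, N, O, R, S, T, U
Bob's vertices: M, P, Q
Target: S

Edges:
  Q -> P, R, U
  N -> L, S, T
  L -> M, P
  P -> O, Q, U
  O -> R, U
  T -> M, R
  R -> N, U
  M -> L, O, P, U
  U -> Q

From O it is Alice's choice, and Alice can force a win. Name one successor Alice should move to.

A0 = {S}
A1: add {N} — N (Alice) has N→S.
A2: add {R} — R (Alice) has R→N.
A3: add {O, T} — O (Alice) has O→R; T (Alice) has T→R.
A4 = A3; e.g. L (Alice) has no edge into A3. Fixed point.
From O, successor R is in the attractor (rank 2); the other successor U is not.

R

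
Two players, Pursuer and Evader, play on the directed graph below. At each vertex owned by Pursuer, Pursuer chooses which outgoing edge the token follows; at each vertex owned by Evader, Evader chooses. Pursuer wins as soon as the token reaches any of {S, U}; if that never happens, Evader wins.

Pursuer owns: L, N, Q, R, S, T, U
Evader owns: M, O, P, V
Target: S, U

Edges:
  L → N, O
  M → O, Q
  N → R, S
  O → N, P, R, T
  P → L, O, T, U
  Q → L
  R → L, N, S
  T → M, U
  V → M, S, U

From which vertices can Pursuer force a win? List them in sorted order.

A0 = {S, U}
A1: add {N, R, T} — N (Pursuer) has N→S; R (Pursuer) has R→S; T (Pursuer) has T→U.
A2: add {L} — L (Pursuer) has L→N.
A3: add {Q} — Q (Pursuer) has Q→L.
A4 = A3; e.g. M (Evader) can still go to O. Fixed point.
Pursuer's winning region = {L, N, Q, R, S, T, U}.

L, N, Q, R, S, T, U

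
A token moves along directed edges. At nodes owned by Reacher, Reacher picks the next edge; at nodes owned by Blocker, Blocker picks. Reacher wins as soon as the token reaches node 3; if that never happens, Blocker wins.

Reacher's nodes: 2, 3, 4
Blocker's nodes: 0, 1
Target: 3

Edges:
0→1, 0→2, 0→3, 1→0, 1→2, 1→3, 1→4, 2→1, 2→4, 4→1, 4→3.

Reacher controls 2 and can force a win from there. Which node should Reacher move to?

4

A0 = {3}
A1: add {4} — 4 (Reacher) has 4→3.
A2: add {2} — 2 (Reacher) has 2→4.
A3 = A2; e.g. 0 (Blocker) can still go to 1. Fixed point.
From 2, successor 4 is in the attractor (rank 1); the other successor 1 is not.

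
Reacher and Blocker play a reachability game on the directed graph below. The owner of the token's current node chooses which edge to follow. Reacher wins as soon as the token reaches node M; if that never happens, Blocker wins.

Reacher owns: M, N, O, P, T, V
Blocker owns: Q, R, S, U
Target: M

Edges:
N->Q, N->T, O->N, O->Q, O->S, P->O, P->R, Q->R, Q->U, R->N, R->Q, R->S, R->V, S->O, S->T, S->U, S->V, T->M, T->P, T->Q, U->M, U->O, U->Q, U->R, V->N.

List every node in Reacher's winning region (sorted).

A0 = {M}
A1: add {T} — T (Reacher) has T→M.
A2: add {N} — N (Reacher) has N→T.
A3: add {O, V} — O (Reacher) has O→N; V (Reacher) has V→N.
A4: add {P} — P (Reacher) has P→O.
A5 = A4; e.g. Q (Blocker) can still go to R. Fixed point.
Reacher's winning region = {M, N, O, P, T, V}.

M, N, O, P, T, V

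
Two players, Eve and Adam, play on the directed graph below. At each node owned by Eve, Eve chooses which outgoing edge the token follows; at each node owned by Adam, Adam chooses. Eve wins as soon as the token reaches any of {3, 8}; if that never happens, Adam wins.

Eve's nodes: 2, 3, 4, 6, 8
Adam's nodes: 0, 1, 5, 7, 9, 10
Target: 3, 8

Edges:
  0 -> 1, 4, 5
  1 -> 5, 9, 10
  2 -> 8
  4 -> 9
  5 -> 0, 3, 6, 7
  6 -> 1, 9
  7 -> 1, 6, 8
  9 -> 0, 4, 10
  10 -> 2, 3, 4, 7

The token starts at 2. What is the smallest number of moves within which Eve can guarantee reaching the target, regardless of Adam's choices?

1

A0 = {3, 8}
A1: add {2} — 2 (Eve) has 2→8.
A2 = A1; e.g. 0 (Adam) can still go to 1. Fixed point.
2 enters the attractor at level 1, so Eve can force the target in 1 move from there.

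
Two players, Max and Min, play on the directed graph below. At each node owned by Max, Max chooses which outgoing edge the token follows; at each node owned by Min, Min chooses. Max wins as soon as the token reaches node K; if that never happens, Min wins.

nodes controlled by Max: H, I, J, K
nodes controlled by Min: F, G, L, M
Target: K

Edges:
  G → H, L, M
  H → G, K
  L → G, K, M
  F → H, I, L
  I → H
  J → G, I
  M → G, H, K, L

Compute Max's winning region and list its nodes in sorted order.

A0 = {K}
A1: add {H} — H (Max) has H→K.
A2: add {I} — I (Max) has I→H.
A3: add {J} — J (Max) has J→I.
A4 = A3; e.g. F (Min) can still go to L. Fixed point.
Max's winning region = {H, I, J, K}.

H, I, J, K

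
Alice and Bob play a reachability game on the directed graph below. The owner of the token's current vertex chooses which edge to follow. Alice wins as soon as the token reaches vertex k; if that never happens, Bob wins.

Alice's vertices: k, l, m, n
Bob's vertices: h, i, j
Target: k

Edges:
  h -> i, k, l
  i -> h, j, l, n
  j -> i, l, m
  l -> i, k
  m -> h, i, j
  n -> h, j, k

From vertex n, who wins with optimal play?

A0 = {k}
A1: add {l, n} — l (Alice) has l→k; n (Alice) has n→k.
A2 = A1; e.g. h (Bob) can still go to i. Fixed point.
n ∈ A1, so Alice can force the target.

Alice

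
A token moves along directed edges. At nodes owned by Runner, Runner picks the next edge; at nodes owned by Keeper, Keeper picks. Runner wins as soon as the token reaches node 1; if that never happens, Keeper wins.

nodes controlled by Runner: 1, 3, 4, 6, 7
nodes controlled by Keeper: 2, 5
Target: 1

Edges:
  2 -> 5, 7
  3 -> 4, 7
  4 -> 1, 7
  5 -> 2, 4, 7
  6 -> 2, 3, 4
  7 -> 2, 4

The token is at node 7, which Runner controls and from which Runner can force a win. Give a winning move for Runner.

A0 = {1}
A1: add {4} — 4 (Runner) has 4→1.
A2: add {3, 6, 7} — 3 (Runner) has 3→4; 6 (Runner) has 6→4; 7 (Runner) has 7→4.
A3 = A2; e.g. 2 (Keeper) can still go to 5. Fixed point.
From 7, successor 4 is in the attractor (rank 1); the other successor 2 is not.

4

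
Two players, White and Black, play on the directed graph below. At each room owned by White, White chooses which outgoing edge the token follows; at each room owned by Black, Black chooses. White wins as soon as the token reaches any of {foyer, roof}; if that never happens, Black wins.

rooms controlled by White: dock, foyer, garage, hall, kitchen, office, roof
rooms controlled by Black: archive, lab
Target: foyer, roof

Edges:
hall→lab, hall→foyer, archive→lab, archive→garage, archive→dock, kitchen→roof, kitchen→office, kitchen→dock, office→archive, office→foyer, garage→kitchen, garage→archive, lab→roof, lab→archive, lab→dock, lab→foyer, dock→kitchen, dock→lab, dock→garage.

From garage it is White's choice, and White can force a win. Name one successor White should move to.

A0 = {foyer, roof}
A1: add {hall, kitchen, office} — kitchen (White) has kitchen→roof; hall (White) has hall→foyer; office (White) has office→foyer.
A2: add {dock, garage} — garage (White) has garage→kitchen; dock (White) has dock→kitchen.
A3 = A2; e.g. lab (Black) can still go to archive. Fixed point.
From garage, successor kitchen is in the attractor (rank 1); the other successor archive is not.

kitchen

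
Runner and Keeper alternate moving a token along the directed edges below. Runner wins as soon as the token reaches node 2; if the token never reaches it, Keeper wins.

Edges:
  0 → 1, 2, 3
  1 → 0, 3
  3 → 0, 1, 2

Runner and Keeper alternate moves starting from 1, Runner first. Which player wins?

Keeper

Track states (vertex, player-to-move).
A0 = {(2,Runner), (2,Keeper)}
A1: add {(0,Runner), (3,Runner)}.
A2: add {(1,Keeper)}.
A3 = A2; e.g. (0,Keeper) stays out. (1,Runner) never enters ⇒ Keeper avoids the target.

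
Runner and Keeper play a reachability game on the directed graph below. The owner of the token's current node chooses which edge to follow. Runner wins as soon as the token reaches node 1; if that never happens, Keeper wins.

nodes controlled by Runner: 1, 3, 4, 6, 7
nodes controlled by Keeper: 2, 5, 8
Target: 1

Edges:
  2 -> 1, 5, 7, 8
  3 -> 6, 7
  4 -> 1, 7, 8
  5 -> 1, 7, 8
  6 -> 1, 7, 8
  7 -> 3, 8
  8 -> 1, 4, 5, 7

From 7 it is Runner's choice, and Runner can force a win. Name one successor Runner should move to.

A0 = {1}
A1: add {4, 6} — 4 (Runner) has 4→1; 6 (Runner) has 6→1.
A2: add {3} — 3 (Runner) has 3→6.
A3: add {7} — 7 (Runner) has 7→3.
A4 = A3; e.g. 2 (Keeper) can still go to 5. Fixed point.
From 7, successor 3 is in the attractor (rank 2); the other successor 8 is not.

3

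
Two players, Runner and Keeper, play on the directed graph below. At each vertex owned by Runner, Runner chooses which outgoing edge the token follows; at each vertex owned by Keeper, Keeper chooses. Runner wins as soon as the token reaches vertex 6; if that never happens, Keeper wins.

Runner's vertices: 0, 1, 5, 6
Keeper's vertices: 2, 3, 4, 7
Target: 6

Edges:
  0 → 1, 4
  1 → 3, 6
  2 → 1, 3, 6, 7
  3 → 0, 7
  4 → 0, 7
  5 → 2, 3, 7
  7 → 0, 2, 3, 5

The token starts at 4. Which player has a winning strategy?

A0 = {6}
A1: add {1} — 1 (Runner) has 1→6.
A2: add {0} — 0 (Runner) has 0→1.
A3 = A2; e.g. 2 (Keeper) can still go to 3. Fixed point.
4 never enters the attractor, so Keeper can avoid the target forever.

Keeper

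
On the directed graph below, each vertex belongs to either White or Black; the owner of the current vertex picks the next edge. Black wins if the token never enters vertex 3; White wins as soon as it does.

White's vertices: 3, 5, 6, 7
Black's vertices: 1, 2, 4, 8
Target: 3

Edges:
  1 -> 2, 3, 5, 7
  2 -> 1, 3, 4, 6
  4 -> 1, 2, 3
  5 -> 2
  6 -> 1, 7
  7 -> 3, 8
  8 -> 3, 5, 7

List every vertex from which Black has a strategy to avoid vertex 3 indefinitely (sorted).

1, 2, 4, 5, 8

A0 = {3}
A1: add {7} — 7 (White) has 7→3.
A2: add {6} — 6 (White) has 6→7.
A3 = A2; e.g. 1 (Black) can still go to 2. Fixed point.
White's attractor = {3, 6, 7}; Black avoids the target exactly from the complement.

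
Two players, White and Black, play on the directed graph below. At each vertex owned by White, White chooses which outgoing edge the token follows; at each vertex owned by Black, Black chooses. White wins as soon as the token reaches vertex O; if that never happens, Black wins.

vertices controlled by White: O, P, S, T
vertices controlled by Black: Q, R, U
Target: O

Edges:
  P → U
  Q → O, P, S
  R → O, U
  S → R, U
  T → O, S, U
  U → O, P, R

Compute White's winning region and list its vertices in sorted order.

A0 = {O}
A1: add {T} — T (White) has T→O.
A2 = A1; e.g. P (White) has no edge into A1. Fixed point.
White's winning region = {O, T}.

O, T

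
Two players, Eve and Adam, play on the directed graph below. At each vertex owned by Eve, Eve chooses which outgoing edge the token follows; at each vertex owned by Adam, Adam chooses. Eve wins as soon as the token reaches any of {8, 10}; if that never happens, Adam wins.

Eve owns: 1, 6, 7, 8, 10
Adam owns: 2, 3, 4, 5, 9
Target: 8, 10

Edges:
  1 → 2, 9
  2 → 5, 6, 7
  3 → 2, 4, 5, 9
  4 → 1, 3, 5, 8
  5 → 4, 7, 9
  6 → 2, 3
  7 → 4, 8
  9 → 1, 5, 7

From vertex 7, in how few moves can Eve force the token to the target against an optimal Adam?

1

A0 = {8, 10}
A1: add {7} — 7 (Eve) has 7→8.
A2 = A1; e.g. 1 (Eve) has no edge into A1. Fixed point.
7 enters the attractor at level 1, so Eve can force the target in 1 move from there.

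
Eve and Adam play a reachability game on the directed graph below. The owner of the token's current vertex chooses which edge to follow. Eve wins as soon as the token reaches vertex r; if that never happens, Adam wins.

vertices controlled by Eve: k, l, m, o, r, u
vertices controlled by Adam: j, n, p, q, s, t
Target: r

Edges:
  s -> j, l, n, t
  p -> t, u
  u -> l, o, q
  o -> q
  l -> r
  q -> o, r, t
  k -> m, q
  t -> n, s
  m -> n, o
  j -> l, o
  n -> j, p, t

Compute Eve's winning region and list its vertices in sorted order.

l, r, u

A0 = {r}
A1: add {l} — l (Eve) has l→r.
A2: add {u} — u (Eve) has u→l.
A3 = A2; e.g. j (Adam) can still go to o. Fixed point.
Eve's winning region = {l, r, u}.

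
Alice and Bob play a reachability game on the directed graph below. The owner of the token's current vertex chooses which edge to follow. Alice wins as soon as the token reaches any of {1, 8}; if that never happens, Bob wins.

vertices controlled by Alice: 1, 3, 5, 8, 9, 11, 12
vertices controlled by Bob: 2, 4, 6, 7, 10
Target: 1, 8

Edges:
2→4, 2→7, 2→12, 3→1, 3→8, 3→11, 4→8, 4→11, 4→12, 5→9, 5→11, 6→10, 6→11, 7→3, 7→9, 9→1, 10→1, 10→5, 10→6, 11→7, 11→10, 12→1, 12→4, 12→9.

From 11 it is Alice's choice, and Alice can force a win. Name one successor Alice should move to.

A0 = {1, 8}
A1: add {3, 9, 12} — 3 (Alice) has 3→1; 9 (Alice) has 9→1; 12 (Alice) has 12→1.
A2: add {5, 7} — 5 (Alice) has 5→9; 7 (Bob): all of {3, 9} already in.
A3: add {11} — 11 (Alice) has 11→7.
A4: add {4} — 4 (Bob): all of {8, 11, 12} already in.
A5: add {2} — 2 (Bob): all of {4, 7, 12} already in.
A6 = A5; e.g. 6 (Bob) can still go to 10. Fixed point.
From 11, successor 7 is in the attractor (rank 2); the other successor 10 is not.

7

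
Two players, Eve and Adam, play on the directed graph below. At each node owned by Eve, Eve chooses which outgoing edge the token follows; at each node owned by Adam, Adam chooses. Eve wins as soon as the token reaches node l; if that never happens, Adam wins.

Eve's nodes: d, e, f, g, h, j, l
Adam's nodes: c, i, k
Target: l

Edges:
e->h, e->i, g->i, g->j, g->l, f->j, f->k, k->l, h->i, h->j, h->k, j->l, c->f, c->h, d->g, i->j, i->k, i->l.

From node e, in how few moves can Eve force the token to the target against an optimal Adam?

3

A0 = {l}
A1: add {g, j, k} — g (Eve) has g→l; j (Eve) has j→l; k (Adam): all of {l} already in.
A2: add {d, f, h, i} — d (Eve) has d→g; f (Eve) has f→j; h (Eve) has h→j; i (Adam): all of {j, k, l} already in.
A3: add {c, e} — c (Adam): all of {f, h} already in; e (Eve) has e→h.
A3 = all vertices. Fixed point.
e enters the attractor at level 3, so Eve can force the target in 3 moves from there.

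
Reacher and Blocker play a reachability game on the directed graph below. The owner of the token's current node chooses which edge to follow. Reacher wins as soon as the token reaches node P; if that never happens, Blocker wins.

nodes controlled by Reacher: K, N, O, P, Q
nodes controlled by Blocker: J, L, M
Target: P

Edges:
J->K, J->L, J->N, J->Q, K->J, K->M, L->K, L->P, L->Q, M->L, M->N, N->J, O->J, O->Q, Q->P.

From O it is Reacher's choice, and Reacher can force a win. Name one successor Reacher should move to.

A0 = {P}
A1: add {Q} — Q (Reacher) has Q→P.
A2: add {O} — O (Reacher) has O→Q.
A3 = A2; e.g. J (Blocker) can still go to K. Fixed point.
From O, successor Q is in the attractor (rank 1); the other successor J is not.

Q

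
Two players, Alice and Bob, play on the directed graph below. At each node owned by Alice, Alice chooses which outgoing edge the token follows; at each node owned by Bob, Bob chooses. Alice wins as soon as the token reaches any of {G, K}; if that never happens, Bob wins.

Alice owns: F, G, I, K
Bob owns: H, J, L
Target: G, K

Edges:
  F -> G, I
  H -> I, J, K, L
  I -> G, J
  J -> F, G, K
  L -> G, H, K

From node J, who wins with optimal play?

Alice

A0 = {G, K}
A1: add {F, I} — F (Alice) has F→G; I (Alice) has I→G.
A2: add {J} — J (Bob): all of {F, G, K} already in.
A3 = A2; e.g. H (Bob) can still go to L. Fixed point.
J ∈ A2, so Alice can force the target.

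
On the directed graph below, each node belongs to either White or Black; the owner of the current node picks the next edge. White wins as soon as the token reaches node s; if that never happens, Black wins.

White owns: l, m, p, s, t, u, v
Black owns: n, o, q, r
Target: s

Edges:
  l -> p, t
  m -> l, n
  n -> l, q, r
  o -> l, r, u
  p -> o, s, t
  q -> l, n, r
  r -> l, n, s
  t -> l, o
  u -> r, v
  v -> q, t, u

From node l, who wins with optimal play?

A0 = {s}
A1: add {p} — p (White) has p→s.
A2: add {l} — l (White) has l→p.
l ∈ A2, so White can force the target.

White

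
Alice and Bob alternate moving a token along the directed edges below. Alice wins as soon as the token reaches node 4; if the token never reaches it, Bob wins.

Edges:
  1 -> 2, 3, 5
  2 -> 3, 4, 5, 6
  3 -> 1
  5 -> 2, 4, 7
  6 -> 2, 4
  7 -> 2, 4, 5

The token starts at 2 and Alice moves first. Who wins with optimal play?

Alice

Track states (vertex, player-to-move).
A0 = {(4,Alice), (4,Bob)}
A1: add {(2,Alice), (5,Alice), (6,Alice), (7,Alice)}.
(2,Alice) ∈ A1 ⇒ Alice forces the target.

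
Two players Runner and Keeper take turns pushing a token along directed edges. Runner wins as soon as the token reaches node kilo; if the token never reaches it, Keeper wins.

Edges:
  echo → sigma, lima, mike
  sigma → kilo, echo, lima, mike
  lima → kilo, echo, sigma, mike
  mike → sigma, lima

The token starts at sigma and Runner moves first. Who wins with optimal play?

Runner

Track states (vertex, player-to-move).
A0 = {(kilo,Runner), (kilo,Keeper)}
A1: add {(sigma,Runner), (lima,Runner)}.
(sigma,Runner) ∈ A1 ⇒ Runner forces the target.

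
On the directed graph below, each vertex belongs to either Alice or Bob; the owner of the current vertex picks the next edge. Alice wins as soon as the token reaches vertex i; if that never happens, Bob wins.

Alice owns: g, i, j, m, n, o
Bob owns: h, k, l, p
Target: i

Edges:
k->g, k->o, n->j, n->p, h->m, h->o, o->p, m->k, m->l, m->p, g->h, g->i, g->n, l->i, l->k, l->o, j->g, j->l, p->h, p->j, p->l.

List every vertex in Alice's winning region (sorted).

A0 = {i}
A1: add {g} — g (Alice) has g→i.
A2: add {j} — j (Alice) has j→g.
A3: add {n} — n (Alice) has n→j.
A4 = A3; e.g. h (Bob) can still go to m. Fixed point.
Alice's winning region = {g, i, j, n}.

g, i, j, n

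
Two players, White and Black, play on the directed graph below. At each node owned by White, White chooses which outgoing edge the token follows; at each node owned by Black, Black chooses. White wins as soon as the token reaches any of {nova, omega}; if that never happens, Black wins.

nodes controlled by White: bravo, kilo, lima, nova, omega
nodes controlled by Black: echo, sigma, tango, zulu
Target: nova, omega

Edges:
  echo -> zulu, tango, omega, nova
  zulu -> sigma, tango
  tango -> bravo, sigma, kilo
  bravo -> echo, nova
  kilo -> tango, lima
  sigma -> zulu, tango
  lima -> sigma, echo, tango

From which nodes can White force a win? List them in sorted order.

A0 = {nova, omega}
A1: add {bravo} — bravo (White) has bravo→nova.
A2 = A1; e.g. zulu (Black) can still go to sigma. Fixed point.
White's winning region = {bravo, nova, omega}.

bravo, nova, omega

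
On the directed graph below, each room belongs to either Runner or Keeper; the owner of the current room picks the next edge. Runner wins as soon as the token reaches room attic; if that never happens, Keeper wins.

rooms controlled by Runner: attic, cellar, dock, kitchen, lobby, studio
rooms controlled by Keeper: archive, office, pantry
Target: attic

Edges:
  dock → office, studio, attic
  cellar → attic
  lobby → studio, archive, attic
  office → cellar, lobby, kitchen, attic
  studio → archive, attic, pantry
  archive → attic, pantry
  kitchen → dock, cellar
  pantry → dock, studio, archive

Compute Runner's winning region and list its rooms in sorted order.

attic, cellar, dock, kitchen, lobby, office, studio

A0 = {attic}
A1: add {cellar, dock, lobby, studio} — dock (Runner) has dock→attic; cellar (Runner) has cellar→attic; lobby (Runner) has lobby→attic; studio (Runner) has studio→attic.
A2: add {kitchen} — kitchen (Runner) has kitchen→dock.
A3: add {office} — office (Keeper): all of {cellar, lobby, kitchen, attic} already in.
A4 = A3; e.g. archive (Keeper) can still go to pantry. Fixed point.
Runner's winning region = {attic, cellar, dock, kitchen, lobby, office, studio}.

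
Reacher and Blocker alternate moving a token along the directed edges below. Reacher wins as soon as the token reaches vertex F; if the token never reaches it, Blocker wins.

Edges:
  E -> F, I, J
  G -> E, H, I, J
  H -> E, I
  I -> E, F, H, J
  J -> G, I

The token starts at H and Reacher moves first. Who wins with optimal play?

Track states (vertex, player-to-move).
A0 = {(F,Reacher), (F,Blocker)}
A1: add {(E,Reacher), (I,Reacher)}.
A2: add {(H,Blocker)}.
A3: add {(G,Reacher)}.
A4: add {(J,Blocker)}.
A5 = A4; e.g. (E,Blocker) stays out. (H,Reacher) never enters ⇒ Blocker avoids the target.

Blocker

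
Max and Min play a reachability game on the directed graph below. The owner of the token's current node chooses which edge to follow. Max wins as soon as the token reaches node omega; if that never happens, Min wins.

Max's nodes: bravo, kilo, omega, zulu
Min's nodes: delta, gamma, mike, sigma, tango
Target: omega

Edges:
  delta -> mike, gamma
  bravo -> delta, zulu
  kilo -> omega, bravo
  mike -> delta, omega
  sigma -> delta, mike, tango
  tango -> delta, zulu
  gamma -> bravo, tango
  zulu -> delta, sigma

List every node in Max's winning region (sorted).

kilo, omega

A0 = {omega}
A1: add {kilo} — kilo (Max) has kilo→omega.
A2 = A1; e.g. delta (Min) can still go to mike. Fixed point.
Max's winning region = {kilo, omega}.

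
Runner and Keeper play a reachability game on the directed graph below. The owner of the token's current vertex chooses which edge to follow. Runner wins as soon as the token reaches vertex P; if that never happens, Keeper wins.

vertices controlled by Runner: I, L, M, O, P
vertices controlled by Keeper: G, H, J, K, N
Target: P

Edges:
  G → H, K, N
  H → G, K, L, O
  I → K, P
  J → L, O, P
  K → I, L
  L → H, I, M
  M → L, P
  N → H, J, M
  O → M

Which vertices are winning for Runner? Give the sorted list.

A0 = {P}
A1: add {I, M} — I (Runner) has I→P; M (Runner) has M→P.
A2: add {L, O} — L (Runner) has L→I; O (Runner) has O→M.
A3: add {J, K} — J (Keeper): all of {L, O, P} already in; K (Keeper): all of {I, L} already in.
A4 = A3; e.g. G (Keeper) can still go to H. Fixed point.
Runner's winning region = {I, J, K, L, M, O, P}.

I, J, K, L, M, O, P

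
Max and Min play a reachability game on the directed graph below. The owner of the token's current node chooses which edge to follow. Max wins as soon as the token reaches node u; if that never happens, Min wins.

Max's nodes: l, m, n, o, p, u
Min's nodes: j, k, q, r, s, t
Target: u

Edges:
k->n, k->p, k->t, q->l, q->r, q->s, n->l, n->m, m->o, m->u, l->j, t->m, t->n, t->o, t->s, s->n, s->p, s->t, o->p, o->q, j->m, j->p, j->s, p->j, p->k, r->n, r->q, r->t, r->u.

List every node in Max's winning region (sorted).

m, n, u

A0 = {u}
A1: add {m} — m (Max) has m→u.
A2: add {n} — n (Max) has n→m.
A3 = A2; e.g. j (Min) can still go to p. Fixed point.
Max's winning region = {m, n, u}.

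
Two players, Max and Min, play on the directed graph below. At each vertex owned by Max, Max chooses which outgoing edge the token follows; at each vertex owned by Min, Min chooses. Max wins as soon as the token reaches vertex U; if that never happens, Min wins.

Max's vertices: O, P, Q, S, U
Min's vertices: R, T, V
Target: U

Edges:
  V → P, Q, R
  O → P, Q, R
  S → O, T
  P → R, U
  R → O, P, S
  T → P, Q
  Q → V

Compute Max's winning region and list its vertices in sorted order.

A0 = {U}
A1: add {P} — P (Max) has P→U.
A2: add {O} — O (Max) has O→P.
A3: add {S} — S (Max) has S→O.
A4: add {R} — R (Min): all of {O, P, S} already in.
A5 = A4; e.g. Q (Max) has no edge into A4. Fixed point.
Max's winning region = {O, P, R, S, U}.

O, P, R, S, U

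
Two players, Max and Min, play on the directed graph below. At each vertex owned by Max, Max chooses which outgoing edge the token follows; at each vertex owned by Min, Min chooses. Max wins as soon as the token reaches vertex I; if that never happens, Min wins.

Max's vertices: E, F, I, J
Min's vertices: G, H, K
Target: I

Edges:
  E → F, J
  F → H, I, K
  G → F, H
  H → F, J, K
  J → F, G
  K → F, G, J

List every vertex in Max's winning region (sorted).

E, F, I, J

A0 = {I}
A1: add {F} — F (Max) has F→I.
A2: add {E, J} — E (Max) has E→F; J (Max) has J→F.
A3 = A2; e.g. G (Min) can still go to H. Fixed point.
Max's winning region = {E, F, I, J}.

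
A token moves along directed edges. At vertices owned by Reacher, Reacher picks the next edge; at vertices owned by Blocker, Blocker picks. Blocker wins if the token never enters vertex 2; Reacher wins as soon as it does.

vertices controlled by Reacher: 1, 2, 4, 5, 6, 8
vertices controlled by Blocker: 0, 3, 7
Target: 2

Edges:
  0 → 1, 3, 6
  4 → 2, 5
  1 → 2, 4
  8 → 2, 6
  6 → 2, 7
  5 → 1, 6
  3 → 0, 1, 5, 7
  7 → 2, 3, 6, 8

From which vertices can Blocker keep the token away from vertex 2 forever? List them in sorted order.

A0 = {2}
A1: add {1, 4, 6, 8} — 1 (Reacher) has 1→2; 4 (Reacher) has 4→2; 6 (Reacher) has 6→2; 8 (Reacher) has 8→2.
A2: add {5} — 5 (Reacher) has 5→1.
A3 = A2; e.g. 0 (Blocker) can still go to 3. Fixed point.
Reacher's attractor = {1, 2, 4, 5, 6, 8}; Blocker avoids the target exactly from the complement.

0, 3, 7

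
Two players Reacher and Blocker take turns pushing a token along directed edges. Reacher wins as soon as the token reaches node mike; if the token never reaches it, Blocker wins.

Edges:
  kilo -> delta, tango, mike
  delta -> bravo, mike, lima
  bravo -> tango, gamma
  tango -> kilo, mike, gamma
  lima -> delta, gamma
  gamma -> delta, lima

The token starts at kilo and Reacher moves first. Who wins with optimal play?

Track states (vertex, player-to-move).
A0 = {(mike,Reacher), (mike,Blocker)}
A1: add {(kilo,Reacher), (delta,Reacher), (tango,Reacher)}.
(kilo,Reacher) ∈ A1 ⇒ Reacher forces the target.

Reacher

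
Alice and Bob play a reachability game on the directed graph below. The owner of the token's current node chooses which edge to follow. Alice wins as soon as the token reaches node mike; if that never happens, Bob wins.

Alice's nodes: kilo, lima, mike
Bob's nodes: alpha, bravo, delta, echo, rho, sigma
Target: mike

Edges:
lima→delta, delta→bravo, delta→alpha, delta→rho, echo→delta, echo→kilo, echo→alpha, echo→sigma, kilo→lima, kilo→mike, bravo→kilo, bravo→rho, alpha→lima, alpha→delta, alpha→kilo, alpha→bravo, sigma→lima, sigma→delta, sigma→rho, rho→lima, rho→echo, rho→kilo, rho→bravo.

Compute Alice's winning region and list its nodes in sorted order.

A0 = {mike}
A1: add {kilo} — kilo (Alice) has kilo→mike.
A2 = A1; e.g. lima (Alice) has no edge into A1. Fixed point.
Alice's winning region = {kilo, mike}.

kilo, mike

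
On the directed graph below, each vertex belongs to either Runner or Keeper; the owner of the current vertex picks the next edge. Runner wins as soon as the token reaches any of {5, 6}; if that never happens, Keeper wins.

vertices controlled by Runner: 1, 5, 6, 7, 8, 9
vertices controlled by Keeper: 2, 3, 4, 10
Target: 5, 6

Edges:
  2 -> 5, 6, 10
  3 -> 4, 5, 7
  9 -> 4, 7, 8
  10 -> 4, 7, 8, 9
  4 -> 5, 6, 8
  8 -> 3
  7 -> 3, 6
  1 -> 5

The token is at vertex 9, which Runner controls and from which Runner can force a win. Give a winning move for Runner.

7

A0 = {5, 6}
A1: add {1, 7} — 1 (Runner) has 1→5; 7 (Runner) has 7→6.
A2: add {9} — 9 (Runner) has 9→7.
A3 = A2; e.g. 2 (Keeper) can still go to 10. Fixed point.
From 9, successor 7 is in the attractor (rank 1); the other successors 4, 8 are not.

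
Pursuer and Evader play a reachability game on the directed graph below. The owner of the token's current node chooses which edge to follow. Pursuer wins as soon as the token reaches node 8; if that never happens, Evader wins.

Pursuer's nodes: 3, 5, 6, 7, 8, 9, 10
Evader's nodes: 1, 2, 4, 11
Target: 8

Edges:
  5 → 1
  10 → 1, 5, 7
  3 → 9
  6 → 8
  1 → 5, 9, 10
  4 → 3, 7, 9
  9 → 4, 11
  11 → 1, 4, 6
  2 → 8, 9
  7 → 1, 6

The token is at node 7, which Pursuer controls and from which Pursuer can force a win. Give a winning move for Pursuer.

6

A0 = {8}
A1: add {6} — 6 (Pursuer) has 6→8.
A2: add {7} — 7 (Pursuer) has 7→6.
A3: add {10} — 10 (Pursuer) has 10→7.
A4 = A3; e.g. 1 (Evader) can still go to 5. Fixed point.
From 7, successor 6 is in the attractor (rank 1); the other successor 1 is not.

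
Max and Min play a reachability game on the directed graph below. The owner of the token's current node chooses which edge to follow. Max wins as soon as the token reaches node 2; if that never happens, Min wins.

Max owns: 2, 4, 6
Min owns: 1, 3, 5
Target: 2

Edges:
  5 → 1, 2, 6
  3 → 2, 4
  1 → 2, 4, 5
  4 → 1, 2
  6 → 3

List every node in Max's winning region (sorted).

A0 = {2}
A1: add {4} — 4 (Max) has 4→2.
A2: add {3} — 3 (Min): all of {2, 4} already in.
A3: add {6} — 6 (Max) has 6→3.
A4 = A3; e.g. 1 (Min) can still go to 5. Fixed point.
Max's winning region = {2, 3, 4, 6}.

2, 3, 4, 6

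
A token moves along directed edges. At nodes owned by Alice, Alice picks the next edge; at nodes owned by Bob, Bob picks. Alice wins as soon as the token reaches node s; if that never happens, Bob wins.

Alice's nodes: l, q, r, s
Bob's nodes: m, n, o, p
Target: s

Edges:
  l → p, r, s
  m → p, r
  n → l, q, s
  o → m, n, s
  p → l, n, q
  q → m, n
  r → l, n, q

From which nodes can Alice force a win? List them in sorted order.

l, r, s

A0 = {s}
A1: add {l} — l (Alice) has l→s.
A2: add {r} — r (Alice) has r→l.
A3 = A2; e.g. m (Bob) can still go to p. Fixed point.
Alice's winning region = {l, r, s}.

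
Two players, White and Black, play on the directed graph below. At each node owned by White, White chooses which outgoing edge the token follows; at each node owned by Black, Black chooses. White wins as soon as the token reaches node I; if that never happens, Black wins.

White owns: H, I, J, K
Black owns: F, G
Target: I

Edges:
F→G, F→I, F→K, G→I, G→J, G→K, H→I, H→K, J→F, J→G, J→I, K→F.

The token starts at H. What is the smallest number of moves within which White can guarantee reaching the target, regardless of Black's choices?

1

A0 = {I}
A1: add {H, J} — H (White) has H→I; J (White) has J→I.
A2 = A1; e.g. F (Black) can still go to G. Fixed point.
H enters the attractor at level 1, so White can force the target in 1 move from there.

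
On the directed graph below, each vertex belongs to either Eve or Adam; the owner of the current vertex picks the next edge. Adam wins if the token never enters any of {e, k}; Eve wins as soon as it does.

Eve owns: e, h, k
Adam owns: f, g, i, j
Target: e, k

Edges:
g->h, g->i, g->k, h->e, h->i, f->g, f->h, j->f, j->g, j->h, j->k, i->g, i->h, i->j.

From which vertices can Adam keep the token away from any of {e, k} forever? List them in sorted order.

f, g, i, j

A0 = {e, k}
A1: add {h} — h (Eve) has h→e.
A2 = A1; e.g. f (Adam) can still go to g. Fixed point.
Eve's attractor = {e, h, k}; Adam avoids the target exactly from the complement.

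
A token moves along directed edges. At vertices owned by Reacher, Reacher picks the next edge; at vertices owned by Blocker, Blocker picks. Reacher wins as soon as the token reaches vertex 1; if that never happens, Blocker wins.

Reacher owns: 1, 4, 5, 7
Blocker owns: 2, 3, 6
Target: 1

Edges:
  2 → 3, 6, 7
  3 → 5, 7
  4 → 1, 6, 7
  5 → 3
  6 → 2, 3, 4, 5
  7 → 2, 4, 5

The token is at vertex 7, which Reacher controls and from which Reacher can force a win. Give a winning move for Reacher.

A0 = {1}
A1: add {4} — 4 (Reacher) has 4→1.
A2: add {7} — 7 (Reacher) has 7→4.
A3 = A2; e.g. 2 (Blocker) can still go to 3. Fixed point.
From 7, successor 4 is in the attractor (rank 1); the other successors 2, 5 are not.

4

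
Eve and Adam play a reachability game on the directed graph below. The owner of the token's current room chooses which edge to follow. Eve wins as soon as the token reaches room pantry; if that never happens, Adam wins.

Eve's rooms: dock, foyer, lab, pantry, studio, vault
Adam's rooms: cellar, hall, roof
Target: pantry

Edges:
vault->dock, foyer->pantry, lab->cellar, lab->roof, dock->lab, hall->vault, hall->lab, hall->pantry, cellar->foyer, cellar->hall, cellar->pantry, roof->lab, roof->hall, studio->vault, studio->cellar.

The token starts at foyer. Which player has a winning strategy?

A0 = {pantry}
A1: add {foyer} — foyer (Eve) has foyer→pantry.
A2 = A1; e.g. vault (Eve) has no edge into A1. Fixed point.
foyer ∈ A1, so Eve can force the target.

Eve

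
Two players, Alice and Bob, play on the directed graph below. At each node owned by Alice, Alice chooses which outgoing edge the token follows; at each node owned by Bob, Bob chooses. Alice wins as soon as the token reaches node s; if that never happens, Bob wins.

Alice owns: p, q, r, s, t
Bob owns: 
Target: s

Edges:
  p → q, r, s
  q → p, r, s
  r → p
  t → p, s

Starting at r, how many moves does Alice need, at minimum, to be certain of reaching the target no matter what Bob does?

2

A0 = {s}
A1: add {p, q, t} — p (Alice) has p→s; q (Alice) has q→s; t (Alice) has t→s.
A2: add {r} — r (Alice) has r→p.
A2 = all vertices. Fixed point.
r enters the attractor at level 2, so Alice can force the target in 2 moves from there.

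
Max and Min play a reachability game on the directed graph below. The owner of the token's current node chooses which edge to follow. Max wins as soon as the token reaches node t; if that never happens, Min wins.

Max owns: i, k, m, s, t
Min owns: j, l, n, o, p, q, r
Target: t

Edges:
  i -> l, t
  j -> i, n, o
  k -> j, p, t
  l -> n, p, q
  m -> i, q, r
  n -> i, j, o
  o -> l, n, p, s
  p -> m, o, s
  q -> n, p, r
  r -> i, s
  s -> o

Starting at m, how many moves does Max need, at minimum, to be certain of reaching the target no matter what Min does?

2

A0 = {t}
A1: add {i, k} — i (Max) has i→t; k (Max) has k→t.
A2: add {m} — m (Max) has m→i.
A3 = A2; e.g. j (Min) can still go to n. Fixed point.
m enters the attractor at level 2, so Max can force the target in 2 moves from there.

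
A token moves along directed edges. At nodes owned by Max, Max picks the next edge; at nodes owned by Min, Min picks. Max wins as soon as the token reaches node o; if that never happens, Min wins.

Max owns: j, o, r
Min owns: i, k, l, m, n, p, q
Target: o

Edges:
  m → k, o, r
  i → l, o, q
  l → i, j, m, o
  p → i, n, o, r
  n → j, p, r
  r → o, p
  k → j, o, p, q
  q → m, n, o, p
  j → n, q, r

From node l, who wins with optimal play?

Min

A0 = {o}
A1: add {r} — r (Max) has r→o.
A2: add {j} — j (Max) has j→r.
A3 = A2; e.g. i (Min) can still go to l. Fixed point.
l never enters the attractor, so Min can avoid the target forever.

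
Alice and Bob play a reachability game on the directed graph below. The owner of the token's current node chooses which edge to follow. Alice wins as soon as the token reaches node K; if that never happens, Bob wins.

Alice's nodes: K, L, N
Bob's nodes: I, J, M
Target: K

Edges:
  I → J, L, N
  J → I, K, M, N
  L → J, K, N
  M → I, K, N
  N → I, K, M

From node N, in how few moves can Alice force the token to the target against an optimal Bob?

A0 = {K}
A1: add {L, N} — L (Alice) has L→K; N (Alice) has N→K.
A2 = A1; e.g. I (Bob) can still go to J. Fixed point.
N enters the attractor at level 1, so Alice can force the target in 1 move from there.

1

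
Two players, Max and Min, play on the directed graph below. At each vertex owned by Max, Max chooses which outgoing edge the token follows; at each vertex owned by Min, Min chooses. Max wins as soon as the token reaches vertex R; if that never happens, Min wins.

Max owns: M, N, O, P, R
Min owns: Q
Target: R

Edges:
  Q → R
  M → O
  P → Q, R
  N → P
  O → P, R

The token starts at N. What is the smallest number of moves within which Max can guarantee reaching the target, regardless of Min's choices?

2

A0 = {R}
A1: add {O, P, Q} — O (Max) has O→R; P (Max) has P→R; Q (Min): all of {R} already in.
A2: add {M, N} — M (Max) has M→O; N (Max) has N→P.
A2 = all vertices. Fixed point.
N enters the attractor at level 2, so Max can force the target in 2 moves from there.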